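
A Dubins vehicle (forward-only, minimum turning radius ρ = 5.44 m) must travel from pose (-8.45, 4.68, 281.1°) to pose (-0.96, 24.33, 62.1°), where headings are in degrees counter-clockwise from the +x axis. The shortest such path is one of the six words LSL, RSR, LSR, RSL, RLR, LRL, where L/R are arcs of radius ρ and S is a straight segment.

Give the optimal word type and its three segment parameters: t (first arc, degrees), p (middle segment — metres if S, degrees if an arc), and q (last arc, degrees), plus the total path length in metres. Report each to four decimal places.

Let ψ = atan2(Δy, Δx) = atan2(19.65, 7.49) = 69.1346° be the start→goal bearing.
Normalize: d = |goal − start| / ρ = 21.029089/5.44 = 3.865641, α = (θ_start − ψ) mod 360° = 211.9654° = 3.699494 rad, β = (θ_goal − ψ) mod 360° = 352.9654° = 6.160408 rad.
Common terms: sin α = -0.529407, cos α = -0.848368, sin β = -0.122469, cos β = 0.992472, cos(α−β) = -0.777146, d² = 14.943184. Work in radians in the unit-radius frame; every candidate has L = ρ·(t + p + q).
LSL: p² = 2 + d² − 2cos(α−β) + 2d(sin α − sin β) = 15.351328; p = √p² = 3.918077; φ = atan2(cos β − cos α, d + sin α − sin β) = 0.489101 rad; t = (φ − α) mod 2π = 3.072793 rad, q = (β − φ) mod 2π = 5.671307 rad → L = 5.44·(3.072793 + 3.918077 + 5.671307) = 5.44·12.662177 = 68.882241 m
RSR: p² = 2 + d² − 2cos(α−β) + 2d(sin β − sin α) = 21.643624; p = √p² = 4.652271; φ = atan2(cos α − cos β, d − sin α + sin β) = -0.406815 rad; t = (α − φ) mod 2π = 4.106309 rad, q = (φ − β) mod 2π = 5.999148 rad → L = 5.44·(4.106309 + 4.652271 + 5.999148) = 5.44·14.757727 = 80.282036 m
LSR: p² = d² − 2 + 2cos(α−β) + 2d(sin α + sin β) = 6.349055; p = √p² = 2.519733; φ = atan2(−cos α − cos β, d + sin α + sin β) − atan2(−2, p) = 0.626099 rad; t = (φ − α) mod 2π = 3.209791 rad, q = (φ − β) mod 2π = 0.748877 rad → L = 5.44·(3.209791 + 2.519733 + 0.748877) = 5.44·6.478401 = 35.242502 m
RSL: p² = d² − 2 + 2cos(α−β) − 2d(sin α + sin β) = 16.428728; p = √p² = 4.053237; φ = atan2(cos α + cos β, d − sin α − sin β) − atan2(2, p) = -0.426492 rad; t = (α − φ) mod 2π = 4.125986 rad, q = (β − φ) mod 2π = 0.303714 rad → L = 5.44·(4.125986 + 4.053237 + 0.303714) = 5.44·8.482937 = 46.147176 m
RLR: c = (6 − d² + 2cos(α−β) + 2d(sin α − sin β))/8 = -1.705453, |c| > 1 → infeasible
LRL: c = (6 − d² + 2cos(α−β) − 2d(sin α − sin β))/8 = -0.918916; p = 2π − arccos c = 3.547066 rad; φ = atan2(cos β − cos α, d + sin α − sin β) = 0.489101 rad; t = (φ − α + p/2) mod 2π = 4.846326 rad, q = (β − α − t + p) mod 2π = 1.161654 rad → L = 5.44·(4.846326 + 3.547066 + 1.161654) = 5.44·9.555045 = 51.979447 m
Shortest: LSR with L = 35.242502 m ≈ 35.2425 m
Convert LSR to answer units (arcs ×180/π): t = 3.209791·180/π = 183.9075°, p = ρ·p = 5.44·2.519733 = 13.7073 m, q = 0.748877·180/π = 42.9075°, L = 35.2425 m.

LSR: t = 183.9075°, p = 13.7073 m, q = 42.9075°, L = 35.2425 m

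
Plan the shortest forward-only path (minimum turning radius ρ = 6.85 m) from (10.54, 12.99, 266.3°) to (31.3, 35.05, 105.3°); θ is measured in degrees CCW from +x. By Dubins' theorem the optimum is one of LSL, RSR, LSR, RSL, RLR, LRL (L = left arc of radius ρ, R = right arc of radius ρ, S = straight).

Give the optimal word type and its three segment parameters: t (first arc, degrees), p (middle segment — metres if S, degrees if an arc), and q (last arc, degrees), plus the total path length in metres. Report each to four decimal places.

LSL: t = 164.2277°, p = 21.9500 m, q = 34.7723°, L = 45.7415 m

Let ψ = atan2(Δy, Δx) = atan2(22.06, 20.76) = 46.7389° be the start→goal bearing.
Normalize: d = |goal − start| / ρ = 30.292263/6.85 = 4.422228, α = (θ_start − ψ) mod 360° = 219.5611° = 3.832063 rad, β = (θ_goal − ψ) mod 360° = 58.5611° = 1.022083 rad.
Common terms: sin α = -0.636900, cos α = -0.770946, sin β = 0.853196, cos β = 0.521590, cos(α−β) = -0.945519, d² = 19.556102. Work in radians in the unit-radius frame; every candidate has L = ρ·(t + p + q).
LSL: p² = 2 + d² − 2cos(α−β) + 2d(sin α − sin β) = 10.268045; p = √p² = 3.204379; φ = atan2(cos β − cos α, d + sin α − sin β) = 0.415192 rad; t = (φ − α) mod 2π = 2.866314 rad, q = (β − φ) mod 2π = 0.606891 rad → L = 6.85·(2.866314 + 3.204379 + 0.606891) = 6.85·6.677584 = 45.741452 m
RSR: p² = 2 + d² − 2cos(α−β) + 2d(sin β − sin α) = 36.626233; p = √p² = 6.051961; φ = atan2(cos α − cos β, d − sin α + sin β) = -0.215231 rad; t = (α − φ) mod 2π = 4.047294 rad, q = (φ − β) mod 2π = 5.045871 rad → L = 6.85·(4.047294 + 6.051961 + 5.045871) = 6.85·15.145127 = 103.744117 m
LSR: p² = d² − 2 + 2cos(α−β) + 2d(sin α + sin β) = 17.578089; p = √p² = 4.192623; φ = atan2(−cos α − cos β, d + sin α + sin β) − atan2(−2, p) = 0.498808 rad; t = (φ − α) mod 2π = 2.949930 rad, q = (φ − β) mod 2π = 5.759910 rad → L = 6.85·(2.949930 + 4.192623 + 5.759910) = 6.85·12.902463 = 88.381873 m
RSL: p² = d² − 2 + 2cos(α−β) − 2d(sin α + sin β) = 13.752041; p = √p² = 3.708374; φ = atan2(cos α + cos β, d − sin α − sin β) − atan2(2, p) = -0.553824 rad; t = (α − φ) mod 2π = 4.385887 rad, q = (β − φ) mod 2π = 1.575907 rad → L = 6.85·(4.385887 + 3.708374 + 1.575907) = 6.85·9.670169 = 66.240659 m
RLR: c = (6 − d² + 2cos(α−β) + 2d(sin α − sin β))/8 = -3.578279, |c| > 1 → infeasible
LRL: c = (6 − d² + 2cos(α−β) − 2d(sin α − sin β))/8 = -0.283506; p = 2π − arccos c = 4.424941 rad; φ = atan2(cos β − cos α, d + sin α − sin β) = 0.415192 rad; t = (φ − α + p/2) mod 2π = 5.078784 rad, q = (β − α − t + p) mod 2π = 2.819362 rad → L = 6.85·(5.078784 + 4.424941 + 2.819362) = 6.85·12.323088 = 84.413150 m
Shortest: LSL with L = 45.741452 m ≈ 45.7415 m
Convert LSL to answer units (arcs ×180/π): t = 2.866314·180/π = 164.2277°, p = ρ·p = 6.85·3.204379 = 21.9500 m, q = 0.606891·180/π = 34.7723°, L = 45.7415 m.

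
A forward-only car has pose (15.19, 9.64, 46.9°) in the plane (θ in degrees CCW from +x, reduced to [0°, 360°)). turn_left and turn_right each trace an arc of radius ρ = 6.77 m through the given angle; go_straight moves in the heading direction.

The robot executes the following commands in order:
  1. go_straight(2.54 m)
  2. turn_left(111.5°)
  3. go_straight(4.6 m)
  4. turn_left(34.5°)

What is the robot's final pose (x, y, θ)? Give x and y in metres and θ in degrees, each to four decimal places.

(6.1939, 24.4129, 192.9000°)

set_pose: (x, y, θ) = (15.1900, 9.6400, 46.9000°), ρ = 6.77
go_straight(2.54): x += 2.54·cos θ, y += 2.54·sin θ → (16.9255, 11.4946, 46.9000°)
turn_left(111.5°): centre at ρ to the left, rotate +111.5° → (14.4745, 22.4150, 158.4000°)
go_straight(4.6): x += 4.6·cos θ, y += 4.6·sin θ → (10.1975, 24.1083, 158.4000°)
turn_left(34.5°): centre at ρ to the left, rotate +34.5° → (6.1939, 24.4129, 192.9000°)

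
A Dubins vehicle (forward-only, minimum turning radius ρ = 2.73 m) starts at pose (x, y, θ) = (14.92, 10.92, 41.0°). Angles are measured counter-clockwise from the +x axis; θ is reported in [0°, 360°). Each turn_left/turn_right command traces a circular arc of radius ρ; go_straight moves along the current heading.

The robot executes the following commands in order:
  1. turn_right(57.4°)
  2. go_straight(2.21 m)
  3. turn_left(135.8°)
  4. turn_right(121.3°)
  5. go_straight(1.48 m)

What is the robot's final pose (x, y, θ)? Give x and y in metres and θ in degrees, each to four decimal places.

set_pose: (x, y, θ) = (14.9200, 10.9200, 41.0000°), ρ = 2.73
turn_right(57.4°): centre at ρ to the right, rotate −57.4° → (17.4818, 11.4786, -16.4000° ≡ 343.6000°)
go_straight(2.21): x += 2.21·cos θ, y += 2.21·sin θ → (19.6019, 10.8546, 343.6000°)
turn_left(135.8°): centre at ρ to the left, rotate +135.8° → (22.7511, 14.8137, 479.4000° ≡ 119.4000°)
turn_right(121.3°): centre at ρ to the right, rotate −121.3° → (25.2201, 18.8824, -1.9000° ≡ 358.1000°)
go_straight(1.48): x += 1.48·cos θ, y += 1.48·sin θ → (26.6992, 18.8333, 358.1000°)

(26.6992, 18.8333, 358.1000°)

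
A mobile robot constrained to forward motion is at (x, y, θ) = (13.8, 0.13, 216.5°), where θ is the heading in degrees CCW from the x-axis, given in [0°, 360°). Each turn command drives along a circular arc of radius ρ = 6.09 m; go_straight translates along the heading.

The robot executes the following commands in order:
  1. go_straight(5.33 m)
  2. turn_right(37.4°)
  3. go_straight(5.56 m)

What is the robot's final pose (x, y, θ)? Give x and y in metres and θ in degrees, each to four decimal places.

(0.2380, -4.1468, 179.1000°)

set_pose: (x, y, θ) = (13.8000, 0.1300, 216.5000°), ρ = 6.09
go_straight(5.33): x += 5.33·cos θ, y += 5.33·sin θ → (9.5154, -3.0404, 216.5000°)
turn_right(37.4°): centre at ρ to the right, rotate −37.4° → (5.7973, -4.2342, 179.1000°)
go_straight(5.56): x += 5.56·cos θ, y += 5.56·sin θ → (0.2380, -4.1468, 179.1000°)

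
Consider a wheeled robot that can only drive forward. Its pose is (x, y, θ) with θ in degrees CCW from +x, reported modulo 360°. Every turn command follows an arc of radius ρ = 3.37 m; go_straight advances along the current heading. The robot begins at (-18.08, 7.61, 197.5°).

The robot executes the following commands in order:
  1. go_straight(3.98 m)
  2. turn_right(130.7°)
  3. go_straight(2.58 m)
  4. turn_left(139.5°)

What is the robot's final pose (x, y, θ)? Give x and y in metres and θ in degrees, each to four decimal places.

set_pose: (x, y, θ) = (-18.0800, 7.6100, 197.5000°), ρ = 3.37
go_straight(3.98): x += 3.98·cos θ, y += 3.98·sin θ → (-21.8758, 6.4132, 197.5000°)
turn_right(130.7°): centre at ρ to the right, rotate −130.7° → (-25.9867, 10.9548, 66.8000°)
go_straight(2.58): x += 2.58·cos θ, y += 2.58·sin θ → (-24.9703, 13.3262, 66.8000°)
turn_left(139.5°): centre at ρ to the left, rotate +139.5° → (-29.5609, 17.6749, 206.3000°)

(-29.5609, 17.6749, 206.3000°)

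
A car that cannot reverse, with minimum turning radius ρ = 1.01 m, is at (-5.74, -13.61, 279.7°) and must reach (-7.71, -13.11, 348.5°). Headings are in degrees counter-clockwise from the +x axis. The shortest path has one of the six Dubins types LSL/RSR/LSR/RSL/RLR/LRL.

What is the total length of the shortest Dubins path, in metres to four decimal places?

Let ψ = atan2(Δy, Δx) = atan2(0.50, -1.97) = 165.7586° be the start→goal bearing.
Normalize: d = |goal − start| / ρ = 2.032462/1.01 = 2.012338, α = (θ_start − ψ) mod 360° = 113.9414° = 1.988652 rad, β = (θ_goal − ψ) mod 360° = 182.7414° = 3.189438 rad.
Common terms: sin α = 0.913961, cos α = -0.405801, sin β = -0.047827, cos β = -0.998856, cos(α−β) = 0.361625, d² = 4.049505. Work in radians in the unit-radius frame; every candidate has L = ρ·(t + p + q).
LSL: p² = 2 + d² − 2cos(α−β) + 2d(sin α − sin β) = 9.197144; p = √p² = 3.032679; φ = atan2(cos β − cos α, d + sin α − sin β) = -0.196823 rad; t = (φ − α) mod 2π = 4.097711 rad, q = (β − φ) mod 2π = 3.386261 rad → L = 1.01·(4.097711 + 3.032679 + 3.386261) = 1.01·10.516651 = 10.621818 m
RSR: p² = 2 + d² − 2cos(α−β) + 2d(sin β − sin α) = 1.455367; p = √p² = 1.206386; φ = atan2(cos α − cos β, d − sin α + sin β) = 0.513921 rad; t = (α − φ) mod 2π = 1.474731 rad, q = (φ − β) mod 2π = 3.607668 rad → L = 1.01·(1.474731 + 1.206386 + 3.607668) = 1.01·6.288785 = 6.351673 m
LSR: p² = d² − 2 + 2cos(α−β) + 2d(sin α + sin β) = 6.258662; p = √p² = 2.501732; φ = atan2(−cos α − cos β, d + sin α + sin β) − atan2(−2, p) = 1.128394 rad; t = (φ − α) mod 2π = 5.422928 rad, q = (φ − β) mod 2π = 4.222141 rad → L = 1.01·(5.422928 + 2.501732 + 4.222141) = 1.01·12.146801 = 12.268269 m
RSL: p² = d² − 2 + 2cos(α−β) − 2d(sin α + sin β) = -0.713154 < 0 → infeasible
RLR: c = (6 − d² + 2cos(α−β) + 2d(sin α − sin β))/8 = 0.818079; p = 2π − arccos c = 5.670452 rad; φ = atan2(cos α − cos β, d − sin α + sin β) = 0.513921 rad; t = (α − φ + p/2) mod 2π = 4.309957 rad, q = (α − β − t + p) mod 2π = 0.159709 rad → L = 1.01·(4.309957 + 5.670452 + 0.159709) = 1.01·10.140117 = 10.241518 m
LRL: c = (6 − d² + 2cos(α−β) − 2d(sin α − sin β))/8 = -0.149643; p = 2π − arccos c = 4.562182 rad; φ = atan2(cos β − cos α, d + sin α − sin β) = -0.196823 rad; t = (φ − α + p/2) mod 2π = 0.095616 rad, q = (β − α − t + p) mod 2π = 5.667352 rad → L = 1.01·(0.095616 + 4.562182 + 5.667352) = 1.01·10.325150 = 10.428402 m
Shortest: RSR with L = 6.351673 m ≈ 6.3517 m

6.3517 m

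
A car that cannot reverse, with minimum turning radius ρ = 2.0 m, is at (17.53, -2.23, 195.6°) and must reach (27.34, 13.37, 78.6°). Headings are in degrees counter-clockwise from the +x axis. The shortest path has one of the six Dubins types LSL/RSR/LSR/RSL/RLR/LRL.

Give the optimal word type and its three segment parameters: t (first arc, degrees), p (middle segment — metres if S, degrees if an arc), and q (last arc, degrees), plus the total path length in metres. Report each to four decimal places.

RSL: t = 150.5366°, p = 15.8834 m, q = 33.5366°, L = 22.3088 m

Let ψ = atan2(Δy, Δx) = atan2(15.60, 9.81) = 57.8364° be the start→goal bearing.
Normalize: d = |goal − start| / ρ = 18.428133/2.0 = 9.214067, α = (θ_start − ψ) mod 360° = 137.7636° = 2.404428 rad, β = (θ_goal − ψ) mod 360° = 20.7636° = 0.362393 rad.
Common terms: sin α = 0.672191, cos α = -0.740377, sin β = 0.354513, cos β = 0.935051, cos(α−β) = -0.453990, d² = 84.899025. Work in radians in the unit-radius frame; every candidate has L = ρ·(t + p + q).
LSL: p² = 2 + d² − 2cos(α−β) + 2d(sin α − sin β) = 93.661233; p = √p² = 9.677873; φ = atan2(cos β − cos α, d + sin α − sin β) = 0.173996 rad; t = (φ − α) mod 2π = 4.052753 rad, q = (β − φ) mod 2π = 0.188397 rad → L = 2.0·(4.052753 + 9.677873 + 0.188397) = 2.0·13.919023 = 27.838047 m
RSR: p² = 2 + d² − 2cos(α−β) + 2d(sin β − sin α) = 81.952779; p = √p² = 9.052777; φ = atan2(cos α − cos β, d − sin α + sin β) = -0.186147 rad; t = (α − φ) mod 2π = 2.590575 rad, q = (φ − β) mod 2π = 5.734646 rad → L = 2.0·(2.590575 + 9.052777 + 5.734646) = 2.0·17.377998 = 34.755996 m
LSR: p² = d² − 2 + 2cos(α−β) + 2d(sin α + sin β) = 100.911282; p = √p² = 10.045461; φ = atan2(−cos α − cos β, d + sin α + sin β) − atan2(−2, p) = 0.177518 rad; t = (φ − α) mod 2π = 4.056275 rad, q = (φ − β) mod 2π = 6.098310 rad → L = 2.0·(4.056275 + 10.045461 + 6.098310) = 2.0·20.200046 = 40.400092 m
RSL: p² = d² − 2 + 2cos(α−β) − 2d(sin α + sin β) = 63.070806; p = √p² = 7.941713; φ = atan2(cos α + cos β, d − sin α − sin β) − atan2(2, p) = -0.222932 rad; t = (α − φ) mod 2π = 2.627360 rad, q = (β − φ) mod 2π = 0.585325 rad → L = 2.0·(2.627360 + 7.941713 + 0.585325) = 2.0·11.154398 = 22.308795 m
RLR: c = (6 − d² + 2cos(α−β) + 2d(sin α − sin β))/8 = -9.244097, |c| > 1 → infeasible
LRL: c = (6 − d² + 2cos(α−β) − 2d(sin α − sin β))/8 = -10.707654, |c| > 1 → infeasible
Shortest: RSL with L = 22.308795 m ≈ 22.3088 m
Convert RSL to answer units (arcs ×180/π): t = 2.627360·180/π = 150.5366°, p = ρ·p = 2.0·7.941713 = 15.8834 m, q = 0.585325·180/π = 33.5366°, L = 22.3088 m.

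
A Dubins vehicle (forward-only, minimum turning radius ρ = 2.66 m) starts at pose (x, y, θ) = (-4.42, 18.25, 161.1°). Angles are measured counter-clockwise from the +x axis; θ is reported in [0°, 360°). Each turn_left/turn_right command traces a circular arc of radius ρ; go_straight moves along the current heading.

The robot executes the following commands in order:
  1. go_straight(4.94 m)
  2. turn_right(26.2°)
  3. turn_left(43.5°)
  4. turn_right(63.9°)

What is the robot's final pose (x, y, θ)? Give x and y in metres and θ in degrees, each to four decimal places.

set_pose: (x, y, θ) = (-4.4200, 18.2500, 161.1000°), ρ = 2.66
go_straight(4.94): x += 4.94·cos θ, y += 4.94·sin θ → (-9.0937, 19.8502, 161.1000°)
turn_right(26.2°): centre at ρ to the right, rotate −26.2° → (-10.1162, 20.4891, 134.9000°)
turn_left(43.5°): centre at ρ to the left, rotate +43.5° → (-11.9261, 21.2705, 178.4000°)
turn_right(63.9°): centre at ρ to the right, rotate −63.9° → (-14.2724, 22.8263, 114.5000°)

(-14.2724, 22.8263, 114.5000°)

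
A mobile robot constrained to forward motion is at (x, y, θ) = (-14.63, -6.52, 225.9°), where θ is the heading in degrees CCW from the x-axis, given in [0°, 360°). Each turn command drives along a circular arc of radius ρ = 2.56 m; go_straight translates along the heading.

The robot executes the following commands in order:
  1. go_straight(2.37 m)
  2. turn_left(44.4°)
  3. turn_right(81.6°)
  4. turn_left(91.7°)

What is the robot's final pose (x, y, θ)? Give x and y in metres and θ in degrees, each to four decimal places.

(-21.3043, -15.5535, 280.4000°)

set_pose: (x, y, θ) = (-14.6300, -6.5200, 225.9000°), ρ = 2.56
go_straight(2.37): x += 2.37·cos θ, y += 2.37·sin θ → (-16.2793, -8.2220, 225.9000°)
turn_left(44.4°): centre at ρ to the left, rotate +44.4° → (-17.0009, -10.0169, 270.3000°)
turn_right(81.6°): centre at ρ to the right, rotate −81.6° → (-19.1736, -12.5608, 188.7000°)
turn_left(91.7°): centre at ρ to the left, rotate +91.7° → (-21.3043, -15.5535, 280.4000°)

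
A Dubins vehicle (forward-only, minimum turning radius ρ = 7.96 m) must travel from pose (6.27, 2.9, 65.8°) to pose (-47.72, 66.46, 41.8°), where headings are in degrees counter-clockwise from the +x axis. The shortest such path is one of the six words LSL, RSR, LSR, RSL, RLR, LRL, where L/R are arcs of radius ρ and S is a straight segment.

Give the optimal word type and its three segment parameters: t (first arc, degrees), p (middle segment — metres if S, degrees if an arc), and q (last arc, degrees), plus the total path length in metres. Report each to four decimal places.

Let ψ = atan2(Δy, Δx) = atan2(63.56, -53.99) = 130.3457° be the start→goal bearing.
Normalize: d = |goal − start| / ρ = 83.395406/7.96 = 10.476810, α = (θ_start − ψ) mod 360° = 295.4543° = 5.156650 rad, β = (θ_goal − ψ) mod 360° = 271.4543° = 4.737771 rad.
Common terms: sin α = -0.902928, cos α = 0.429791, sin β = -0.999678, cos β = 0.025380, cos(α−β) = 0.913545, d² = 109.763543. Work in radians in the unit-radius frame; every candidate has L = ρ·(t + p + q).
LSL: p² = 2 + d² − 2cos(α−β) + 2d(sin α − sin β) = 111.963706; p = √p² = 10.581290; φ = atan2(cos β − cos α, d + sin α − sin β) = -0.038229 rad; t = (φ − α) mod 2π = 1.088306 rad, q = (β − φ) mod 2π = 4.776000 rad → L = 7.96·(1.088306 + 10.581290 + 4.776000) = 7.96·16.445597 = 130.906949 m
RSR: p² = 2 + d² − 2cos(α−β) + 2d(sin β − sin α) = 107.909198; p = √p² = 10.387935; φ = atan2(cos α − cos β, d − sin α + sin β) = 0.038941 rad; t = (α − φ) mod 2π = 5.117710 rad, q = (φ − β) mod 2π = 1.584355 rad → L = 7.96·(5.117710 + 10.387935 + 1.584355) = 7.96·17.090000 = 136.036396 m
LSR: p² = d² − 2 + 2cos(α−β) + 2d(sin α + sin β) = 69.724147; p = √p² = 8.350099; φ = atan2(−cos α − cos β, d + sin α + sin β) − atan2(−2, p) = 0.182053 rad; t = (φ − α) mod 2π = 1.308588 rad, q = (φ − β) mod 2π = 1.727467 rad → L = 7.96·(1.308588 + 8.350099 + 1.727467) = 7.96·11.386153 = 90.633780 m
RSL: p² = d² − 2 + 2cos(α−β) − 2d(sin α + sin β) = 149.457120; p = √p² = 12.225266; φ = atan2(cos α + cos β, d − sin α − sin β) − atan2(2, p) = -0.125407 rad; t = (α − φ) mod 2π = 5.282058 rad, q = (β − φ) mod 2π = 4.863179 rad → L = 7.96·(5.282058 + 12.225266 + 4.863179) = 7.96·22.370502 = 178.069198 m
RLR: c = (6 − d² + 2cos(α−β) + 2d(sin α − sin β))/8 = -12.488650, |c| > 1 → infeasible
LRL: c = (6 − d² + 2cos(α−β) − 2d(sin α − sin β))/8 = -12.995463, |c| > 1 → infeasible
Shortest: LSR with L = 90.633780 m ≈ 90.6338 m
Convert LSR to answer units (arcs ×180/π): t = 1.308588·180/π = 74.9766°, p = ρ·p = 7.96·8.350099 = 66.4668 m, q = 1.727467·180/π = 98.9766°, L = 90.6338 m.

LSR: t = 74.9766°, p = 66.4668 m, q = 98.9766°, L = 90.6338 m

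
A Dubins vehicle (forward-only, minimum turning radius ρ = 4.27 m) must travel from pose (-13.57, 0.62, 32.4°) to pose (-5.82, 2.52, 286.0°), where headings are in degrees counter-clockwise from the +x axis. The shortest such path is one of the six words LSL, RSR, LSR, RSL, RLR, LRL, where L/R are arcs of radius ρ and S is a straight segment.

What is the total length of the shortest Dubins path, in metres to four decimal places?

Let ψ = atan2(Δy, Δx) = atan2(1.90, 7.75) = 13.7750° be the start→goal bearing.
Normalize: d = |goal − start| / ρ = 7.979505/4.27 = 1.868737, α = (θ_start − ψ) mod 360° = 18.6250° = 0.325067 rad, β = (θ_goal − ψ) mod 360° = 272.2250° = 4.751222 rad.
Common terms: sin α = 0.319373, cos α = 0.947629, sin β = -0.999246, cos β = 0.038823, cos(α−β) = -0.282341, d² = 3.492176. Work in radians in the unit-radius frame; every candidate has L = ρ·(t + p + q).
LSL: p² = 2 + d² − 2cos(α−β) + 2d(sin α − sin β) = 10.985161; p = √p² = 3.314387; φ = atan2(cos β − cos α, d + sin α − sin β) = -0.277758 rad; t = (φ − α) mod 2π = 5.680360 rad, q = (β − φ) mod 2π = 5.028980 rad → L = 4.27·(5.680360 + 3.314387 + 5.028980) = 4.27·14.023727 = 59.881315 m
RSR: p² = 2 + d² − 2cos(α−β) + 2d(sin β − sin α) = 1.128558; p = √p² = 1.062336; φ = atan2(cos α − cos β, d − sin α + sin β) = 1.026475 rad; t = (α − φ) mod 2π = 5.581778 rad, q = (φ − β) mod 2π = 2.558438 rad → L = 4.27·(5.581778 + 1.062336 + 2.558438) = 4.27·9.202552 = 39.294895 m
LSR: p² = d² − 2 + 2cos(α−β) + 2d(sin α + sin β) = -1.613516 < 0 → infeasible
RSL: p² = d² − 2 + 2cos(α−β) − 2d(sin α + sin β) = 3.468502; p = √p² = 1.862392; φ = atan2(cos α + cos β, d − sin α − sin β) − atan2(2, p) = -0.451713 rad; t = (α − φ) mod 2π = 0.776781 rad, q = (β − φ) mod 2π = 5.202936 rad → L = 4.27·(0.776781 + 1.862392 + 5.202936) = 4.27·7.842108 = 33.485801 m
RLR: c = (6 − d² + 2cos(α−β) + 2d(sin α − sin β))/8 = 0.858930; p = 2π − arccos c = 5.745566 rad; φ = atan2(cos α − cos β, d − sin α + sin β) = 1.026475 rad; t = (α − φ + p/2) mod 2π = 2.171376 rad, q = (α − β − t + p) mod 2π = 5.431221 rad → L = 4.27·(2.171376 + 5.745566 + 5.431221) = 4.27·13.348163 = 56.996654 m
LRL: c = (6 − d² + 2cos(α−β) − 2d(sin α − sin β))/8 = -0.373145; p = 2π − arccos c = 4.329992 rad; φ = atan2(cos β − cos α, d + sin α − sin β) = -0.277758 rad; t = (φ − α + p/2) mod 2π = 1.562171 rad, q = (β − α − t + p) mod 2π = 0.910791 rad → L = 4.27·(1.562171 + 4.329992 + 0.910791) = 4.27·6.802954 = 29.048615 m
Shortest: LRL with L = 29.048615 m ≈ 29.0486 m

29.0486 m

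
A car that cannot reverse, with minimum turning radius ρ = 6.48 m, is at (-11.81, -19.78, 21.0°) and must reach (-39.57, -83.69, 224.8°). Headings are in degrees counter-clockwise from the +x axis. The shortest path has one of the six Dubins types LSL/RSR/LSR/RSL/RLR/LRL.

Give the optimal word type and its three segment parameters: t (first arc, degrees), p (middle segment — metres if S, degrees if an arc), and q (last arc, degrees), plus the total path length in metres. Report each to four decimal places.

Let ψ = atan2(Δy, Δx) = atan2(-63.91, -27.76) = -113.4782° be the start→goal bearing.
Normalize: d = |goal − start| / ρ = 69.678589/6.48 = 10.752869, α = (θ_start − ψ) mod 360° = 134.4782° = 2.347088 rad, β = (θ_goal − ψ) mod 360° = 338.2782° = 5.904069 rad.
Common terms: sin α = 0.713517, cos α = -0.700638, sin β = -0.370100, cos β = 0.928992, cos(α−β) = -0.914960, d² = 115.624183. Work in radians in the unit-radius frame; every candidate has L = ρ·(t + p + q).
LSL: p² = 2 + d² − 2cos(α−β) + 2d(sin α − sin β) = 142.758069; p = √p² = 11.948141; φ = atan2(cos β − cos α, d + sin α − sin β) = 0.136818 rad; t = (φ − α) mod 2π = 4.072916 rad, q = (β − φ) mod 2π = 5.767251 rad → L = 6.48·(4.072916 + 11.948141 + 5.767251) = 6.48·21.788307 = 141.188230 m
RSR: p² = 2 + d² − 2cos(α−β) + 2d(sin β − sin α) = 96.150136; p = √p² = 9.805618; φ = atan2(cos α − cos β, d − sin α + sin β) = -0.166968 rad; t = (α − φ) mod 2π = 2.514056 rad, q = (φ − β) mod 2π = 0.212148 rad → L = 6.48·(2.514056 + 9.805618 + 0.212148) = 6.48·12.531822 = 81.206206 m
LSR: p² = d² − 2 + 2cos(α−β) + 2d(sin α + sin β) = 119.179699; p = √p² = 10.916946; φ = atan2(−cos α − cos β, d + sin α + sin β) − atan2(−2, p) = 0.160616 rad; t = (φ − α) mod 2π = 4.096713 rad, q = (φ − β) mod 2π = 0.539732 rad → L = 6.48·(4.096713 + 10.916946 + 0.539732) = 6.48·15.553391 = 100.785971 m
RSL: p² = d² − 2 + 2cos(α−β) − 2d(sin α + sin β) = 104.408828; p = √p² = 10.218064; φ = atan2(cos α + cos β, d − sin α − sin β) − atan2(2, p) = -0.171355 rad; t = (α − φ) mod 2π = 2.518443 rad, q = (β − φ) mod 2π = 6.075424 rad → L = 6.48·(2.518443 + 10.218064 + 6.075424) = 6.48·18.811930 = 121.901306 m
RLR: c = (6 − d² + 2cos(α−β) + 2d(sin α − sin β))/8 = -11.018767, |c| > 1 → infeasible
LRL: c = (6 − d² + 2cos(α−β) − 2d(sin α − sin β))/8 = -16.844759, |c| > 1 → infeasible
Shortest: RSR with L = 81.206206 m ≈ 81.2062 m
Convert RSR to answer units (arcs ×180/π): t = 2.514056·180/π = 144.0448°, p = ρ·p = 6.48·9.805618 = 63.5404 m, q = 0.212148·180/π = 12.1552°, L = 81.2062 m.

RSR: t = 144.0448°, p = 63.5404 m, q = 12.1552°, L = 81.2062 m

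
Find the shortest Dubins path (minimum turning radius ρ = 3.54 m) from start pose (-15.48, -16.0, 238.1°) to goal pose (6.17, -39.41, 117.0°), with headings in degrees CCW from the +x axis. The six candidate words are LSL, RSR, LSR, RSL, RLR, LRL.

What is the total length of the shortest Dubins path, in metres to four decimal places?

42.6120 m

Let ψ = atan2(Δy, Δx) = atan2(-23.41, 21.65) = -47.2368° be the start→goal bearing.
Normalize: d = |goal − start| / ρ = 31.886527/3.54 = 9.007493, α = (θ_start − ψ) mod 360° = 285.3368° = 4.980066 rad, β = (θ_goal − ψ) mod 360° = 164.2368° = 2.866473 rad.
Common terms: sin α = -0.964388, cos α = 0.264492, sin β = 0.271663, cos β = -0.962393, cos(α−β) = -0.516533, d² = 81.134939. Work in radians in the unit-radius frame; every candidate has L = ρ·(t + p + q).
LSL: p² = 2 + d² − 2cos(α−β) + 2d(sin α − sin β) = 61.900575; p = √p² = 7.867692; φ = atan2(cos β − cos α, d + sin α − sin β) = -0.156579 rad; t = (φ − α) mod 2π = 1.146540 rad, q = (β − φ) mod 2π = 3.023051 rad → L = 3.54·(1.146540 + 7.867692 + 3.023051) = 3.54·12.037283 = 42.611983 m
RSR: p² = 2 + d² − 2cos(α−β) + 2d(sin β − sin α) = 106.435436; p = √p² = 10.316755; φ = atan2(cos α − cos β, d − sin α + sin β) = 0.119204 rad; t = (α − φ) mod 2π = 4.860863 rad, q = (φ − β) mod 2π = 3.535916 rad → L = 3.54·(4.860863 + 10.316755 + 3.535916) = 3.54·18.713534 = 66.245911 m
LSR: p² = d² − 2 + 2cos(α−β) + 2d(sin α + sin β) = 65.622434; p = √p² = 8.100768; φ = atan2(−cos α − cos β, d + sin α + sin β) − atan2(−2, p) = 0.325788 rad; t = (φ − α) mod 2π = 1.628907 rad, q = (φ − β) mod 2π = 3.742501 rad → L = 3.54·(1.628907 + 8.100768 + 3.742501) = 3.54·13.472176 = 47.691503 m
RSL: p² = d² − 2 + 2cos(α−β) − 2d(sin α + sin β) = 90.581310; p = √p² = 9.517421; φ = atan2(cos α + cos β, d − sin α − sin β) − atan2(2, p) = -0.278950 rad; t = (α − φ) mod 2π = 5.259017 rad, q = (β − φ) mod 2π = 3.145423 rad → L = 3.54·(5.259017 + 9.517421 + 3.145423) = 3.54·17.921861 = 63.443388 m
RLR: c = (6 − d² + 2cos(α−β) + 2d(sin α − sin β))/8 = -12.304430, |c| > 1 → infeasible
LRL: c = (6 − d² + 2cos(α−β) − 2d(sin α − sin β))/8 = -6.737572, |c| > 1 → infeasible
Shortest: LSL with L = 42.611983 m ≈ 42.6120 m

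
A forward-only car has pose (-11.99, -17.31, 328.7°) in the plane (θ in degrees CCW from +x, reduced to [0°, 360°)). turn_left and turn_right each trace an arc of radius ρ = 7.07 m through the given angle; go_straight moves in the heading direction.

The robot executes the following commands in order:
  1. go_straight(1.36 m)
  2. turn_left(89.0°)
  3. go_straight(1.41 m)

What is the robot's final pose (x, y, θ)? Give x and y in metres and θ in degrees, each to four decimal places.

set_pose: (x, y, θ) = (-11.9900, -17.3100, 328.7000°), ρ = 7.07
go_straight(1.36): x += 1.36·cos θ, y += 1.36·sin θ → (-10.8279, -18.0165, 328.7000°)
turn_left(89.0°): centre at ρ to the left, rotate +89.0° → (-1.1789, -15.7534, 417.7000° ≡ 57.7000°)
go_straight(1.41): x += 1.41·cos θ, y += 1.41·sin θ → (-0.4255, -14.5616, 57.7000°)

(-0.4255, -14.5616, 57.7000°)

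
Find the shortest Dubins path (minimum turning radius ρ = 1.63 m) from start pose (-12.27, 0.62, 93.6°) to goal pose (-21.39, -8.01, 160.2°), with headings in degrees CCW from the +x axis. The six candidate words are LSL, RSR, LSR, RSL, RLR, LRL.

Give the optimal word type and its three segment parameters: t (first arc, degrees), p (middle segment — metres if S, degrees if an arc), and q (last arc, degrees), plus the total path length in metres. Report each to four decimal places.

Let ψ = atan2(Δy, Δx) = atan2(-8.63, -9.12) = -136.5813° be the start→goal bearing.
Normalize: d = |goal − start| / ρ = 12.555927/1.63 = 7.703023, α = (θ_start − ψ) mod 360° = 230.1813° = 4.017421 rad, β = (θ_goal − ψ) mod 360° = 296.7813° = 5.179811 rad.
Common terms: sin α = -0.768074, cos α = -0.640361, sin β = -0.892733, cos β = 0.450586, cos(α−β) = 0.397148, d² = 59.336558. Work in radians in the unit-radius frame; every candidate has L = ρ·(t + p + q).
LSL: p² = 2 + d² − 2cos(α−β) + 2d(sin α − sin β) = 62.462759; p = √p² = 7.903338; φ = atan2(cos β − cos α, d + sin α − sin β) = 0.138478 rad; t = (φ − α) mod 2π = 2.404242 rad, q = (β − φ) mod 2π = 5.041332 rad → L = 1.63·(2.404242 + 7.903338 + 5.041332) = 1.63·15.348913 = 25.018728 m
RSR: p² = 2 + d² − 2cos(α−β) + 2d(sin β − sin α) = 58.621765; p = √p² = 7.656485; φ = atan2(cos α − cos β, d − sin α + sin β) = -0.142973 rad; t = (α − φ) mod 2π = 4.160394 rad, q = (φ − β) mod 2π = 0.960402 rad → L = 1.63·(4.160394 + 7.656485 + 0.960402) = 1.63·12.777281 = 20.826968 m
LSR: p² = d² − 2 + 2cos(α−β) + 2d(sin α + sin β) = 32.544379; p = √p² = 5.704768; φ = atan2(−cos α − cos β, d + sin α + sin β) − atan2(−2, p) = 0.368593 rad; t = (φ − α) mod 2π = 2.634357 rad, q = (φ − β) mod 2π = 1.471967 rad → L = 1.63·(2.634357 + 5.704768 + 1.471967) = 1.63·9.811092 = 15.992080 m
RSL: p² = d² − 2 + 2cos(α−β) − 2d(sin α + sin β) = 83.717328; p = √p² = 9.149717; φ = atan2(cos α + cos β, d − sin α − sin β) − atan2(2, p) = -0.235465 rad; t = (α − φ) mod 2π = 4.252886 rad, q = (β − φ) mod 2π = 5.415276 rad → L = 1.63·(4.252886 + 9.149717 + 5.415276) = 1.63·18.817880 = 30.673144 m
RLR: c = (6 − d² + 2cos(α−β) + 2d(sin α − sin β))/8 = -6.327721, |c| > 1 → infeasible
LRL: c = (6 − d² + 2cos(α−β) − 2d(sin α − sin β))/8 = -6.807845, |c| > 1 → infeasible
Shortest: LSR with L = 15.992080 m ≈ 15.9921 m
Convert LSR to answer units (arcs ×180/π): t = 2.634357·180/π = 150.9375°, p = ρ·p = 1.63·5.704768 = 9.2988 m, q = 1.471967·180/π = 84.3375°, L = 15.9921 m.

LSR: t = 150.9375°, p = 9.2988 m, q = 84.3375°, L = 15.9921 m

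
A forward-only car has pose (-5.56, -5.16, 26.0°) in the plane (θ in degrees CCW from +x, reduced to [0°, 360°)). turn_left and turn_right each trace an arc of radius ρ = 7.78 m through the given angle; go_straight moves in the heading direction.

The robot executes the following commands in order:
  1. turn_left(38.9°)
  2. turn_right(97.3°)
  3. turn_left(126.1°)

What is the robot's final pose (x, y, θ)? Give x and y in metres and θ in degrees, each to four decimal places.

set_pose: (x, y, θ) = (-5.5600, -5.1600, 26.0000°), ρ = 7.78
turn_left(38.9°): centre at ρ to the left, rotate +38.9° → (-1.9252, -1.4677, 64.9000°)
turn_right(97.3°): centre at ρ to the right, rotate −97.3° → (9.2889, 1.8009, -32.4000° ≡ 327.6000°)
turn_left(126.1°): centre at ρ to the left, rotate +126.1° → (21.2214, 8.8719, 453.7000° ≡ 93.7000°)

(21.2214, 8.8719, 93.7000°)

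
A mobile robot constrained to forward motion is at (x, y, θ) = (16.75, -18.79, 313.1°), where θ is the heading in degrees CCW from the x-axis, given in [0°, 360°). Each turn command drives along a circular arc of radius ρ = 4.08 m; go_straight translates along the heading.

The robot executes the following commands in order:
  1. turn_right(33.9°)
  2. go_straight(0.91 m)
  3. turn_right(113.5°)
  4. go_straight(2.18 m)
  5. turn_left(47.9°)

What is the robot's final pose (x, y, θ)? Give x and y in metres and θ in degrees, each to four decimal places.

set_pose: (x, y, θ) = (16.7500, -18.7900, 313.1000°), ρ = 4.08
turn_right(33.9°): centre at ρ to the right, rotate −33.9° → (17.7985, -20.9254, 279.2000°)
go_straight(0.91): x += 0.91·cos θ, y += 0.91·sin θ → (17.9439, -21.8237, 279.2000°)
turn_right(113.5°): centre at ρ to the right, rotate −113.5° → (12.9087, -26.4296, 165.7000°)
go_straight(2.18): x += 2.18·cos θ, y += 2.18·sin θ → (10.7962, -25.8912, 165.7000°)
turn_left(47.9°): centre at ρ to the left, rotate +47.9° → (7.5306, -26.4464, 213.6000°)

(7.5306, -26.4464, 213.6000°)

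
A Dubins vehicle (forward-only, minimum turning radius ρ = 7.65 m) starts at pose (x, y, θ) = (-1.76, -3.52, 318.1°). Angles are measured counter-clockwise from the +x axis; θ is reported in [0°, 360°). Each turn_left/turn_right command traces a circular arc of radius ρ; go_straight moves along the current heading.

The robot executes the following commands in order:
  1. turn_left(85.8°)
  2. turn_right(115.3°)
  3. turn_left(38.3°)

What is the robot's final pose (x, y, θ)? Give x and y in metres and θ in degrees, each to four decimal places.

(24.2811, -10.3789, 326.9000°)

set_pose: (x, y, θ) = (-1.7600, -3.5200, 318.1000°), ρ = 7.65
turn_left(85.8°): centre at ρ to the left, rotate +85.8° → (8.6534, -3.3382, 403.9000° ≡ 43.9000°)
turn_right(115.3°): centre at ρ to the right, rotate −115.3° → (21.2084, -6.4104, -71.4000° ≡ 288.6000°)
turn_left(38.3°): centre at ρ to the left, rotate +38.3° → (24.2811, -10.3789, 326.9000°)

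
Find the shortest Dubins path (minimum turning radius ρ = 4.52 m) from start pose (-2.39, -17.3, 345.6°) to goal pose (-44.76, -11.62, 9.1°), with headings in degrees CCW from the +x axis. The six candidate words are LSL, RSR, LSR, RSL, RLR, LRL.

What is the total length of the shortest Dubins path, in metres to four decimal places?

Let ψ = atan2(Δy, Δx) = atan2(5.68, -42.37) = 172.3646° be the start→goal bearing.
Normalize: d = |goal − start| / ρ = 42.749027/4.52 = 9.457749, α = (θ_start − ψ) mod 360° = 173.2354° = 3.023528 rad, β = (θ_goal − ψ) mod 360° = 196.7354° = 3.433680 rad.
Common terms: sin α = 0.117791, cos α = -0.993038, sin β = -0.287952, cos β = -0.957645, cos(α−β) = 0.917060, d² = 89.449022. Work in radians in the unit-radius frame; every candidate has L = ρ·(t + p + q).
LSL: p² = 2 + d² − 2cos(α−β) + 2d(sin α − sin β) = 97.289728; p = √p² = 9.863556; φ = atan2(cos β − cos α, d + sin α − sin β) = 0.003588 rad; t = (φ − α) mod 2π = 3.263246 rad, q = (β − φ) mod 2π = 3.430092 rad → L = 4.52·(3.263246 + 9.863556 + 3.430092) = 4.52·16.556893 = 74.837157 m
RSR: p² = 2 + d² − 2cos(α−β) + 2d(sin β − sin α) = 81.940076; p = √p² = 9.052076; φ = atan2(cos α − cos β, d − sin α + sin β) = -0.003910 rad; t = (α − φ) mod 2π = 3.027438 rad, q = (φ − β) mod 2π = 2.845595 rad → L = 4.52·(3.027438 + 9.052076 + 2.845595) = 4.52·14.925109 = 67.461491 m
LSR: p² = d² − 2 + 2cos(α−β) + 2d(sin α + sin β) = 86.064457; p = √p² = 9.277093; φ = atan2(−cos α − cos β, d + sin α + sin β) − atan2(−2, p) = 0.419357 rad; t = (φ − α) mod 2π = 3.679015 rad, q = (φ − β) mod 2π = 3.268862 rad → L = 4.52·(3.679015 + 9.277093 + 3.268862) = 4.52·16.224970 = 73.336864 m
RSL: p² = d² − 2 + 2cos(α−β) − 2d(sin α + sin β) = 92.501828; p = √p² = 9.617787; φ = atan2(cos α + cos β, d − sin α − sin β) − atan2(2, p) = -0.404927 rad; t = (α − φ) mod 2π = 3.428455 rad, q = (β − φ) mod 2π = 3.838607 rad → L = 4.52·(3.428455 + 9.617787 + 3.838607) = 4.52·16.884850 = 76.319520 m
RLR: c = (6 − d² + 2cos(α−β) + 2d(sin α − sin β))/8 = -9.242510, |c| > 1 → infeasible
LRL: c = (6 − d² + 2cos(α−β) − 2d(sin α − sin β))/8 = -11.161216, |c| > 1 → infeasible
Shortest: RSR with L = 67.461491 m ≈ 67.4615 m

67.4615 m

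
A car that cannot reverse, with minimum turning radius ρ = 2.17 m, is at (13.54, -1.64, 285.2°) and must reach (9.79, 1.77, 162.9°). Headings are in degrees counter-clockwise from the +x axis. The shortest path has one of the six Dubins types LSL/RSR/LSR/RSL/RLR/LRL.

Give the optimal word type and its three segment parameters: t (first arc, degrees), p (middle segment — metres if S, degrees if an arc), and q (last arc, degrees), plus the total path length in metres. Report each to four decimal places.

LRL: t = 19.2880°, p = 262.4719°, q = 120.8839°, L = 15.2496 m

Let ψ = atan2(Δy, Δx) = atan2(3.41, -3.75) = 137.7187° be the start→goal bearing.
Normalize: d = |goal − start| / ρ = 5.068590/2.17 = 2.335756, α = (θ_start − ψ) mod 360° = 147.4813° = 2.574034 rad, β = (θ_goal − ψ) mod 360° = 25.1813° = 0.439496 rad.
Common terms: sin α = 0.537575, cos α = -0.843216, sin β = 0.425484, cos β = 0.904966, cos(α−β) = -0.534352, d² = 5.455754. Work in radians in the unit-radius frame; every candidate has L = ρ·(t + p + q).
LSL: p² = 2 + d² − 2cos(α−β) + 2d(sin α − sin β) = 9.048094; p = √p² = 3.008005; φ = atan2(cos β − cos α, d + sin α − sin β) = 0.620174 rad; t = (φ − α) mod 2π = 4.329325 rad, q = (β − φ) mod 2π = 6.102508 rad → L = 2.17·(4.329325 + 3.008005 + 6.102508) = 2.17·13.439838 = 29.164448 m
RSR: p² = 2 + d² − 2cos(α−β) + 2d(sin β − sin α) = 8.000824; p = √p² = 2.828573; φ = atan2(cos α − cos β, d − sin α + sin β) = -0.666252 rad; t = (α − φ) mod 2π = 3.240286 rad, q = (φ − β) mod 2π = 5.177437 rad → L = 2.17·(3.240286 + 2.828573 + 5.177437) = 2.17·11.246296 = 24.404462 m
LSR: p² = d² − 2 + 2cos(α−β) + 2d(sin α + sin β) = 6.885989; p = √p² = 2.624117; φ = atan2(−cos α − cos β, d + sin α + sin β) − atan2(−2, p) = 0.632522 rad; t = (φ − α) mod 2π = 4.341673 rad, q = (φ − β) mod 2π = 0.193026 rad → L = 2.17·(4.341673 + 2.624117 + 0.193026) = 2.17·7.158816 = 15.534631 m
RSL: p² = d² − 2 + 2cos(α−β) − 2d(sin α + sin β) = -2.111891 < 0 → infeasible
RLR: c = (6 − d² + 2cos(α−β) + 2d(sin α − sin β))/8 = -0.000103; p = 2π − arccos c = 4.712286 rad; φ = atan2(cos α − cos β, d − sin α + sin β) = -0.666252 rad; t = (α − φ + p/2) mod 2π = 5.596429 rad, q = (α − β − t + p) mod 2π = 1.250395 rad → L = 2.17·(5.596429 + 4.712286 + 1.250395) = 2.17·11.559110 = 25.083268 m
LRL: c = (6 − d² + 2cos(α−β) − 2d(sin α − sin β))/8 = -0.131012; p = 2π − arccos c = 4.581000 rad; φ = atan2(cos β − cos α, d + sin α − sin β) = 0.620174 rad; t = (φ − α + p/2) mod 2π = 0.336639 rad, q = (β − α − t + p) mod 2π = 2.109822 rad → L = 2.17·(0.336639 + 4.581000 + 2.109822) = 2.17·7.027461 = 15.249591 m
Shortest: LRL with L = 15.249591 m ≈ 15.2496 m
Convert LRL to answer units (arcs ×180/π): t = 0.336639·180/π = 19.2880°, p = 4.581000·180/π = 262.4719°, q = 2.109822·180/π = 120.8839°, L = 15.2496 m.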